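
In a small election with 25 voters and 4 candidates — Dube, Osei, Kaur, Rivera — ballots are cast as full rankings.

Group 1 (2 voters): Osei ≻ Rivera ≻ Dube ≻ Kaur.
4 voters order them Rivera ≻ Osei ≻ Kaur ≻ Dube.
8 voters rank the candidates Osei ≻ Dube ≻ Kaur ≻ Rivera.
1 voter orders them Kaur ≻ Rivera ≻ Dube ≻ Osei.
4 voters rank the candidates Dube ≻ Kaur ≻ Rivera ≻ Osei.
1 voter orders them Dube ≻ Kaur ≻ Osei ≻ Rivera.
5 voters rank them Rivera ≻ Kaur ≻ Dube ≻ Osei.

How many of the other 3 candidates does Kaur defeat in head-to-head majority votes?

1

Kaur against each rival (25 voters):
Kaur vs Dube: Dube wins 15–10.
Kaur vs Osei: 1+4+1+5 = 11 for Kaur, 14 for Osei — Osei by 14–11.
Kaur vs Rivera: 8+1+4+1 = 14 for Kaur, 11 for Rivera — Kaur by 14–11.
Kaur beats Rivera; loses to Dube, Osei — 1 pairwise win.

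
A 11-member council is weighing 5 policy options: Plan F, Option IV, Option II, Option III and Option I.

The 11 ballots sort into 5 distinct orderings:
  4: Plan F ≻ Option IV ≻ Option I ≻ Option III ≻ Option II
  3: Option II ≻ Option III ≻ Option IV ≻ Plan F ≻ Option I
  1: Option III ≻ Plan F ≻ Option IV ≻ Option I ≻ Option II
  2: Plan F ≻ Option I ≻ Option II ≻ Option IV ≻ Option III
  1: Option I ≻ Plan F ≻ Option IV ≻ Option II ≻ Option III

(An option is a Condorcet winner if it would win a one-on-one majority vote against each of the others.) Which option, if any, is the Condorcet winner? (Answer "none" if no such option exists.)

Pairwise majorities:
Plan F vs Option IV: Plan F wins 8–3.
Plan F vs Option II: Plan F, 8–3.
Plan F vs Option III: Plan F preferred on 4+2+1 = 7 ballots; Plan F wins 7–4.
Plan F vs Option I: Plan F preferred on 4+3+1+2 = 10 ballots; Plan F wins 10–1.
Option IV vs Option II: Option IV preferred on 4+1+1 = 6 ballots; Option IV wins 6–5.
Option IV vs Option III: Option IV preferred on 4+2+1 = 7 ballots; Option IV wins 7–4.
Option IV vs Option I: Option IV, 8–3.
Option II vs Option III: Option II, 6–5.
Option II vs Option I: Option II is ranked higher on 3 ballots, Option I on 8. Option I wins 8–3.
Option III vs Option I: 3+1 = 4 for Option III, 7 for Option I — Option I by 7–4.
Only Plan F has no losses; Plan F is the Condorcet winner.

Plan F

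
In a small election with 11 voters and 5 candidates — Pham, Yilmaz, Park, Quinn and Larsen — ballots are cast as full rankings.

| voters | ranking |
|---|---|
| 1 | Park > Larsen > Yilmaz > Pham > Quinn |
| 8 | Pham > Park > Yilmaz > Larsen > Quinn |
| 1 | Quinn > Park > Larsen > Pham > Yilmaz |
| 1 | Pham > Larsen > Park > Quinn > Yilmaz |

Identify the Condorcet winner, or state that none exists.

Pham

Head-to-head results (11 voters):
Pham vs Yilmaz: Pham wins 10–1.
Pham–Park: Pham 9–2.
Pham–Quinn: Pham 10–1.
Pham vs Larsen: Pham, 9–2.
Yilmaz vs Park: Park wins 11–0.
Yilmaz vs Quinn: Yilmaz wins 9–2.
Yilmaz vs Larsen: Yilmaz, 8–3.
Park–Quinn: Park 10–1.
Park vs Larsen: Park wins 10–1.
Quinn–Larsen: Larsen 10–1.
Pham defeats every rival head-to-head and is the Condorcet winner.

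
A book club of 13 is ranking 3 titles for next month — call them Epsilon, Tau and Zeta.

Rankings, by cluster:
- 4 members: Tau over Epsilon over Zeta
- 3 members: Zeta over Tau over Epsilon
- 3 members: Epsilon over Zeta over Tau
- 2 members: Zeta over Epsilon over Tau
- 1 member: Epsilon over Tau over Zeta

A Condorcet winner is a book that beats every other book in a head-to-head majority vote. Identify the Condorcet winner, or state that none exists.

none

Pairwise majorities:
Epsilon vs Tau: Tau, 7–6.
Epsilon–Zeta: Epsilon 8–5.
Tau vs Zeta: Zeta, 8–5.
No book is unbeaten: Epsilon loses to Tau; Tau loses to Zeta; Zeta loses to Epsilon. In particular Epsilon beats Zeta beats Tau beats Epsilon is a majority cycle — no Condorcet winner exists.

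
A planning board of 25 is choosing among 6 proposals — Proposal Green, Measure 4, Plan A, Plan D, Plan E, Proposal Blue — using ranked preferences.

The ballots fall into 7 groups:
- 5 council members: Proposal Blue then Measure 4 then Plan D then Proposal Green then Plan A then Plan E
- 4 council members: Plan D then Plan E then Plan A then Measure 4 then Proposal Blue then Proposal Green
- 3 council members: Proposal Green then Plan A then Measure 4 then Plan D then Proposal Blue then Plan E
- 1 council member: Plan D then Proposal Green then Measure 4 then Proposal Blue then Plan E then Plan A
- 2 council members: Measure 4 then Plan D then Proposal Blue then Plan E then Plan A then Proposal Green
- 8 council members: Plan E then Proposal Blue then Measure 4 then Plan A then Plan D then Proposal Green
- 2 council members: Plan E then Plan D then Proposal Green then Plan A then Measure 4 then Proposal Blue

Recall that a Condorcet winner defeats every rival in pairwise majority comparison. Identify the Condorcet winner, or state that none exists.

none

Head-to-head results (25 council members):
Proposal Green–Measure 4: Measure 4 19–6.
Proposal Green vs Plan A: Proposal Green preferred on 5+3+1+2 = 11 ballots; Plan A wins 14–11.
Proposal Green–Plan D: Plan D 22–3.
Proposal Green vs Plan E: 5+3+1 = 9 for Proposal Green, 16 for Plan E — Plan E by 16–9.
Proposal Green vs Proposal Blue: Proposal Green is ranked higher on 3+1+2 = 6 ballots, Proposal Blue on 19. Proposal Blue wins 19–6.
Measure 4–Plan A: Measure 4 16–9.
Measure 4 vs Plan D: Measure 4, 18–7.
Measure 4–Plan E: Plan E 14–11.
Measure 4 vs Proposal Blue: 12 to 13, Proposal Blue.
Plan A vs Plan D: Plan A preferred on 3+8 = 11 ballots; Plan D wins 14–11.
Plan A vs Plan E: 5+3 = 8 for Plan A, 17 for Plan E — Plan E by 17–8.
Plan A vs Proposal Blue: Proposal Blue wins 16–9.
Plan D vs Plan E: 5+4+3+1+2 = 15 for Plan D, 10 for Plan E — Plan D by 15–10.
Plan D vs Proposal Blue: 12 to 13, Proposal Blue.
Plan E vs Proposal Blue: Plan E is ranked higher on 4+8+2 = 14 ballots, Proposal Blue on 11. Plan E wins 14–11.
Each option drops at least one matchup (Proposal Green loses to Measure 4; Measure 4 loses to Plan E; Plan A loses to Measure 4; Plan D loses to Measure 4; Plan E loses to Plan D; Proposal Blue loses to Plan E); the cycle Measure 4 → Plan D → Plan E → Measure 4 rules out a Condorcet winner.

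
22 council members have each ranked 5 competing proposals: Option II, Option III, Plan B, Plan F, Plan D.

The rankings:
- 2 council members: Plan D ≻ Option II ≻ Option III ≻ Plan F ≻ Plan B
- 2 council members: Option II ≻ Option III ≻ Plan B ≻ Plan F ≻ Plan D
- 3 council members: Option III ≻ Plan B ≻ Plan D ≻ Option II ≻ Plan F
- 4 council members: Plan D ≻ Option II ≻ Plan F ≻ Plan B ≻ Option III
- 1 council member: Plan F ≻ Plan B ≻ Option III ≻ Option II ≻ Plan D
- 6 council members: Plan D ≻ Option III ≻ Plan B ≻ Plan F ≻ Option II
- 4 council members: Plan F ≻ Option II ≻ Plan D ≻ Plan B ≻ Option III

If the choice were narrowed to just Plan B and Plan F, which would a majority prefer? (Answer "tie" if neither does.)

tie

Ballots ranking Plan B above Plan F: 2 + 3 + 6 = 11.
Ballots ranking Plan F above Plan B: 22 − 11 = 11.
11–11: the pair ties.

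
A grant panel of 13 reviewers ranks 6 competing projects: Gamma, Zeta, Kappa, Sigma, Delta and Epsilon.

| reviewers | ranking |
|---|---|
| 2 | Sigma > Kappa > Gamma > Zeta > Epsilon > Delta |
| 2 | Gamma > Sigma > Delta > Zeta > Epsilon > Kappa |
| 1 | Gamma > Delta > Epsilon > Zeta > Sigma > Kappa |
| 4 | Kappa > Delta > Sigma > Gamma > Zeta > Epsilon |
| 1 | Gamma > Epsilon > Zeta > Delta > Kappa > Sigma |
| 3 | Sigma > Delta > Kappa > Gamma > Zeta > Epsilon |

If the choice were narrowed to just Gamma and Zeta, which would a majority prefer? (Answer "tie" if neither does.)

Ballots ranking Gamma above Zeta: 2 + 2 + 1 + 4 + 1 + 3 = 13.
Ballots ranking Zeta above Gamma: 13 − 13 = 0.
Gamma wins the head-to-head 13–0.

Gamma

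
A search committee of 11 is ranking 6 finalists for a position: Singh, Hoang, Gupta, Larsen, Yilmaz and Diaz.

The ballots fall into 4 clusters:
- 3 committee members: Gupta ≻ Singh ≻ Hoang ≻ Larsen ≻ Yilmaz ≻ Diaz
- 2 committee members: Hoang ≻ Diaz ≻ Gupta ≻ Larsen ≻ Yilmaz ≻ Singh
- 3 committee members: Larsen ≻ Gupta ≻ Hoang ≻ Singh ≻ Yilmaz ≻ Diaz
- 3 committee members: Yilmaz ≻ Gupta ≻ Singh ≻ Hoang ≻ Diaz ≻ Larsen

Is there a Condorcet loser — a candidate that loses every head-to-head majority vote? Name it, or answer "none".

Diaz

Head-to-head results (11 committee members):
Singh vs Hoang: 3+3 = 6 for Singh, 5 for Hoang — Singh by 6–5.
Singh vs Gupta: 0 to 11, Gupta.
Singh–Larsen: Singh 6–5.
Singh–Yilmaz: Singh 6–5.
Singh vs Diaz: 3+3+3 = 9 for Singh, 2 for Diaz — Singh by 9–2.
Hoang–Gupta: Gupta 9–2.
Hoang–Larsen: Hoang 8–3.
Hoang vs Yilmaz: 3+2+3 = 8 for Hoang, 3 for Yilmaz — Hoang by 8–3.
Hoang vs Diaz: Hoang wins 11–0.
Gupta vs Larsen: Gupta is ranked higher on 3+2+3 = 8 ballots, Larsen on 3. Gupta wins 8–3.
Gupta vs Yilmaz: Gupta wins 8–3.
Gupta vs Diaz: 3+3+3 = 9 for Gupta, 2 for Diaz — Gupta by 9–2.
Larsen vs Yilmaz: Larsen wins 8–3.
Larsen vs Diaz: Larsen wins 6–5.
Yilmaz vs Diaz: Yilmaz is ranked higher on 3+3+3 = 9 ballots, Diaz on 2. Yilmaz wins 9–2.
Only Diaz has no wins; Diaz is the Condorcet loser.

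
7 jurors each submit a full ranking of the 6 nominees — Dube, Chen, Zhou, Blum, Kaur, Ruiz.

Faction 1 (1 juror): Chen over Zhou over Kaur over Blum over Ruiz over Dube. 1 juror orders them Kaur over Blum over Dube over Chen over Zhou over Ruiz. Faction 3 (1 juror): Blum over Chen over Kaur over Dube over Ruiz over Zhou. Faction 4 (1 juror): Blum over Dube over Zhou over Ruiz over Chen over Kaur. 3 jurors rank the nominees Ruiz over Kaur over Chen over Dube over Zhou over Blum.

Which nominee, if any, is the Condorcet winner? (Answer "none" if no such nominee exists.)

none

Check each pair by majority over 7 ballots:
Dube vs Chen: Dube is ranked higher on 1+1 = 2 ballots, Chen on 5. Chen wins 5–2.
Dube–Zhou: Dube 6–1.
Dube vs Blum: Blum wins 4–3.
Dube vs Kaur: Kaur, 6–1.
Dube vs Ruiz: Dube preferred on 1+1+1 = 3 ballots; Ruiz wins 4–3.
Chen vs Zhou: Chen wins 6–1.
Chen vs Blum: 1+3 = 4 for Chen, 3 for Blum — Chen by 4–3.
Chen vs Kaur: Kaur, 4–3.
Chen vs Ruiz: 1+1+1 = 3 for Chen, 4 for Ruiz — Ruiz by 4–3.
Zhou vs Blum: Zhou, 4–3.
Zhou vs Kaur: Zhou preferred on 1+1 = 2 ballots; Kaur wins 5–2.
Zhou–Ruiz: Ruiz 4–3.
Blum–Kaur: Kaur 5–2.
Blum vs Ruiz: 1+1+1+1 = 4 for Blum, 3 for Ruiz — Blum by 4–3.
Kaur–Ruiz: Ruiz 4–3.
Every nominee loses at least once (Dube loses to Chen; Chen loses to Kaur; Zhou loses to Dube; Blum loses to Chen; Kaur loses to Ruiz; Ruiz loses to Blum). The majority relation contains the cycle Dube > Zhou > Blum > Dube, so there is no Condorcet winner.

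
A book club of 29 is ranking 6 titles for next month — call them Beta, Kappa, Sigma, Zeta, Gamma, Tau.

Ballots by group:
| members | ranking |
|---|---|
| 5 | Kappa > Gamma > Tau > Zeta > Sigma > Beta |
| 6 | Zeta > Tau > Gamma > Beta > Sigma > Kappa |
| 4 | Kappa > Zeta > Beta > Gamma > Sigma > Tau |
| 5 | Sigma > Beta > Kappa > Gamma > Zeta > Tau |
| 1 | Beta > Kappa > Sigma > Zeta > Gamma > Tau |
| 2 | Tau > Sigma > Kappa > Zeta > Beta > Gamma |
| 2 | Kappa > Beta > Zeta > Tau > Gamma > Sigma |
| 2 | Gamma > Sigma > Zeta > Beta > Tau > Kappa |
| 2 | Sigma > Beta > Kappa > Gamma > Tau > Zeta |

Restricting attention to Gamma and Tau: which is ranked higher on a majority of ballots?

Ballots ranking Gamma above Tau: 5 + 4 + 5 + 1 + 2 + 2 = 19.
Ballots ranking Tau above Gamma: 29 − 19 = 10.
Gamma wins the head-to-head 19–10.

Gamma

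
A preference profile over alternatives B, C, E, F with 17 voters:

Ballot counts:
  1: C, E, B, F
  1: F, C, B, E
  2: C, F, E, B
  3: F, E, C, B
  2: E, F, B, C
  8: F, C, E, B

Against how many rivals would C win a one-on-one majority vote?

2

C against each rival (17 voters):
C–B: C 15–2.
C vs E: C is ranked higher on 1+1+2+8 = 12 ballots, E on 5. C wins 12–5.
C vs F: C preferred on 1+2 = 3 ballots; F wins 14–3.
C beats B, E; loses to F — 2 pairwise wins.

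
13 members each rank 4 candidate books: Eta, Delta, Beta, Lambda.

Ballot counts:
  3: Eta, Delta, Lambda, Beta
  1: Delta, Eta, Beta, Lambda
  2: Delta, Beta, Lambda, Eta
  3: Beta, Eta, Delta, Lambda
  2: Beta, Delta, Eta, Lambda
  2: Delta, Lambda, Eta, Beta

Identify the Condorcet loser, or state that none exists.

Lambda

Head-to-head results (13 members):
Eta vs Delta: Delta, 7–6.
Eta vs Beta: Eta is ranked higher on 3+1+2 = 6 ballots, Beta on 7. Beta wins 7–6.
Eta vs Lambda: Eta preferred on 3+1+3+2 = 9 ballots; Eta wins 9–4.
Delta vs Beta: 8 to 5, Delta.
Delta vs Lambda: Delta, 13–0.
Beta vs Lambda: Beta, 8–5.
Only Lambda has no wins; Lambda is the Condorcet loser.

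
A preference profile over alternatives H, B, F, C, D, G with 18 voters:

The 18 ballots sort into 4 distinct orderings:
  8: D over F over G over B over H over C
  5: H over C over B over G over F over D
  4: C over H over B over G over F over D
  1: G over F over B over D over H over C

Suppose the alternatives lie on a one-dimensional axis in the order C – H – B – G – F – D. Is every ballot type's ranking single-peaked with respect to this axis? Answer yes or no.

Axis positions: C=1, H=2, B=3, G=4, F=5, D=6.
Ballot type 1 (peak D at position 6): ranking walks positions 6-5-4-3-2-1, expanding outward from the peak — single-peaked.
Ballot type 2 (peak H at position 2): ranking walks positions 2-1-3-4-5-6, expanding outward from the peak — single-peaked.
Ballot type 3 (peak C at position 1): ranking walks positions 1-2-3-4-5-6, expanding outward from the peak — single-peaked.
Ballot type 4 (peak G at position 4): ranking walks positions 4-5-3-6-2-1, expanding outward from the peak — single-peaked.
Every ranking is single-peaked on this axis.

yes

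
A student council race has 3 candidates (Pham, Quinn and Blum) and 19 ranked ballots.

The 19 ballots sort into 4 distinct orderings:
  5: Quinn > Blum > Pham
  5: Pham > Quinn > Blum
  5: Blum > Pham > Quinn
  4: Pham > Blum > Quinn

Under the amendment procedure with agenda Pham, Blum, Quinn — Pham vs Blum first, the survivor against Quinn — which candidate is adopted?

Round 1: Pham vs Blum — 9–10, Blum advances.
Round 2: Blum vs Quinn — 9–10, Quinn advances.
The agenda winner is Quinn.

Quinn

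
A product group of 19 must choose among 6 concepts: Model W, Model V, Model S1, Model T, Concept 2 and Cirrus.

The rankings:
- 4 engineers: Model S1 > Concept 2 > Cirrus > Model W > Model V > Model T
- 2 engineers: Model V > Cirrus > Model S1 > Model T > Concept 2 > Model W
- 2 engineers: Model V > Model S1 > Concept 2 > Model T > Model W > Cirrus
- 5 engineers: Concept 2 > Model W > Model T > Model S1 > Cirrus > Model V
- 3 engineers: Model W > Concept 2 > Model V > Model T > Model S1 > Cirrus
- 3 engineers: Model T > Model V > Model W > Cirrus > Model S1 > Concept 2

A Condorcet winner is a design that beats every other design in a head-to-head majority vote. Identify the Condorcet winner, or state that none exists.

Check each pair by majority over 19 ballots:
Model W vs Model V: 4+5+3 = 12 for Model W, 7 for Model V — Model W by 12–7.
Model W vs Model S1: Model W preferred on 5+3+3 = 11 ballots; Model W wins 11–8.
Model W vs Model T: 4+5+3 = 12 for Model W, 7 for Model T — Model W by 12–7.
Model W vs Concept 2: Model W preferred on 3+3 = 6 ballots; Concept 2 wins 13–6.
Model W vs Cirrus: 13 to 6, Model W.
Model V vs Model S1: Model V is ranked higher on 2+2+3+3 = 10 ballots, Model S1 on 9. Model V wins 10–9.
Model V vs Model T: Model V is ranked higher on 4+2+2+3 = 11 ballots, Model T on 8. Model V wins 11–8.
Model V vs Concept 2: 7 to 12, Concept 2.
Model V vs Cirrus: Model V preferred on 2+2+3+3 = 10 ballots; Model V wins 10–9.
Model S1 vs Model T: 8 to 11, Model T.
Model S1 vs Concept 2: Model S1 is ranked higher on 4+2+2+3 = 11 ballots, Concept 2 on 8. Model S1 wins 11–8.
Model S1 vs Cirrus: 14 to 5, Model S1.
Model T vs Concept 2: Model T is ranked higher on 2+3 = 5 ballots, Concept 2 on 14. Concept 2 wins 14–5.
Model T vs Cirrus: 2+5+3+3 = 13 for Model T, 6 for Cirrus — Model T by 13–6.
Concept 2 vs Cirrus: Concept 2 is ranked higher on 4+2+5+3 = 14 ballots, Cirrus on 5. Concept 2 wins 14–5.
No design is unbeaten: Model W loses to Concept 2; Model V loses to Model W; Model S1 loses to Model W; Model T loses to Model W; Concept 2 loses to Model S1; Cirrus loses to Model W. In particular Model W → Model S1 → Concept 2 → Model W is a majority cycle — no Condorcet winner exists.

none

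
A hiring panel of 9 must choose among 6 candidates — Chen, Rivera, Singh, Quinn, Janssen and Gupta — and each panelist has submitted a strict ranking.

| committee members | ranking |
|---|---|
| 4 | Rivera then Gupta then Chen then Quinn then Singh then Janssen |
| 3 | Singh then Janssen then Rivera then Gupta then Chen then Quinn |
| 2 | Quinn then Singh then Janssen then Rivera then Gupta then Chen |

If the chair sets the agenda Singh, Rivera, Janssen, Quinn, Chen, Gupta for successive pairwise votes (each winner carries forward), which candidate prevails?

Round 1: Singh vs Rivera — 5–4, Singh advances.
Round 2: Singh vs Janssen — 9–0, Singh advances.
Round 3: Singh vs Quinn — 3–6, Quinn advances.
Round 4: Quinn vs Chen — 2–7, Chen advances.
Round 5: Chen vs Gupta — 0–9, Gupta advances.
The agenda winner is Gupta.

Gupta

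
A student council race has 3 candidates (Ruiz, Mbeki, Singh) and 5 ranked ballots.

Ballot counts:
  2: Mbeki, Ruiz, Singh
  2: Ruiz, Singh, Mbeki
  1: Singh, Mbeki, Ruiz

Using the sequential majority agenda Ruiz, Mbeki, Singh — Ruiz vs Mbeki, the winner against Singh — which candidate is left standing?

Singh

Round 1: Ruiz vs Mbeki — 2–3, Mbeki advances.
Round 2: Mbeki vs Singh — 2–3, Singh advances.
The agenda winner is Singh.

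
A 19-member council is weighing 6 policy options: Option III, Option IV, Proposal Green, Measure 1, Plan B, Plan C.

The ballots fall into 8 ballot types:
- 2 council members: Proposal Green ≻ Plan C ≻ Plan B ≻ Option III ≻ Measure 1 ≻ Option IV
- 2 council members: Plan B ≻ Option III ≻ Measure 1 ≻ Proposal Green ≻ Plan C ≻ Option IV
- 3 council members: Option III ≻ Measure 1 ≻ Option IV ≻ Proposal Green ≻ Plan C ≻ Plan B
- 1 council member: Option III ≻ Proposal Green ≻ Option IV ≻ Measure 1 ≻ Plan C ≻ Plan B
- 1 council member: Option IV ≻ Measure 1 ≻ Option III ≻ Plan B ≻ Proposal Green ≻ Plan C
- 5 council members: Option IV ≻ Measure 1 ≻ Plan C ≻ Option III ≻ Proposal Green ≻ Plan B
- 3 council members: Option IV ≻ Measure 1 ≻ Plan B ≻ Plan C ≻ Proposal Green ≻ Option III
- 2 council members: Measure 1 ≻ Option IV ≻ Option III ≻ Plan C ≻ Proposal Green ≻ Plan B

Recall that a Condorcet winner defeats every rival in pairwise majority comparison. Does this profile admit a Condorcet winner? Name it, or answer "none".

Head-to-head results (19 council members):
Option III–Option IV: Option IV 11–8.
Option III vs Proposal Green: Option III wins 14–5.
Option III–Measure 1: Measure 1 11–8.
Option III vs Plan B: Option III, 12–7.
Option III vs Plan C: Plan C, 10–9.
Option IV vs Proposal Green: Option IV wins 14–5.
Option IV–Measure 1: Option IV 10–9.
Option IV–Plan B: Option IV 15–4.
Option IV–Plan C: Option IV 15–4.
Proposal Green–Measure 1: Measure 1 16–3.
Proposal Green vs Plan B: Proposal Green wins 13–6.
Proposal Green–Plan C: Plan C 10–9.
Measure 1–Plan B: Measure 1 15–4.
Measure 1 vs Plan C: Measure 1, 17–2.
Plan B vs Plan C: Plan C wins 13–6.
Only Option IV has no losses; Option IV is the Condorcet winner.

Option IV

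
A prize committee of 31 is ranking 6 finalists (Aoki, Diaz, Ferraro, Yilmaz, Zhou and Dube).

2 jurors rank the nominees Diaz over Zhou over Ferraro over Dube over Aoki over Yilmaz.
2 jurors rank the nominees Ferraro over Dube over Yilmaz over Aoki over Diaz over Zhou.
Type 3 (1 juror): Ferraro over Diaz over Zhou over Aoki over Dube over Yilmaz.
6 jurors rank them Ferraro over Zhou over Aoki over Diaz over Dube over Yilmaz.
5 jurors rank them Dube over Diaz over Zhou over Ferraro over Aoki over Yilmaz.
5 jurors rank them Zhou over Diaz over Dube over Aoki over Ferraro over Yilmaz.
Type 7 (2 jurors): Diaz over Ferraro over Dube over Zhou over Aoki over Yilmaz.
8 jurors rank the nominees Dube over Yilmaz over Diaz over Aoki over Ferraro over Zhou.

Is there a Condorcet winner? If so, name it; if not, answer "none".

Pairwise majorities:
Aoki–Diaz: Diaz 23–8.
Aoki vs Ferraro: Ferraro wins 18–13.
Aoki vs Yilmaz: Aoki preferred on 2+1+6+5+5+2 = 21 ballots; Aoki wins 21–10.
Aoki vs Zhou: Zhou, 21–10.
Aoki–Dube: Dube 24–7.
Diaz vs Ferraro: Diaz, 22–9.
Diaz vs Yilmaz: 2+1+6+5+5+2 = 21 for Diaz, 10 for Yilmaz — Diaz by 21–10.
Diaz vs Zhou: Diaz is ranked higher on 2+2+1+5+2+8 = 20 ballots, Zhou on 11. Diaz wins 20–11.
Diaz vs Dube: 2+1+6+5+2 = 16 for Diaz, 15 for Dube — Diaz by 16–15.
Ferraro vs Yilmaz: 23 for Ferraro, 8 for Yilmaz — Ferraro by 23–8.
Ferraro vs Zhou: Ferraro wins 19–12.
Ferraro vs Dube: Dube, 18–13.
Yilmaz vs Zhou: Yilmaz preferred on 2+8 = 10 ballots; Zhou wins 21–10.
Yilmaz–Dube: Dube 31–0.
Zhou–Dube: Dube 17–14.
Diaz defeats every rival head-to-head and is the Condorcet winner.

Diaz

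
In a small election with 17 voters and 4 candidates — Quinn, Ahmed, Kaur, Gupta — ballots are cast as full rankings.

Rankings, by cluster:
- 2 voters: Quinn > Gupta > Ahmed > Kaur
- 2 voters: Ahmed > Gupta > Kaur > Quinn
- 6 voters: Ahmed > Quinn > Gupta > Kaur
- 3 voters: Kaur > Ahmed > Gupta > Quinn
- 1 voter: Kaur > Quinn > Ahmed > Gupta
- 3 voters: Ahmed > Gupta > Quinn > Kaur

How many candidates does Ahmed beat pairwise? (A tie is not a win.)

3

Ahmed against each rival (17 voters):
Ahmed–Quinn: Ahmed 14–3.
Ahmed vs Kaur: 13 to 4, Ahmed.
Ahmed vs Gupta: Ahmed is ranked higher on 2+6+3+1+3 = 15 ballots, Gupta on 2. Ahmed wins 15–2.
Ahmed beats Quinn, Kaur, Gupta — 3 pairwise wins.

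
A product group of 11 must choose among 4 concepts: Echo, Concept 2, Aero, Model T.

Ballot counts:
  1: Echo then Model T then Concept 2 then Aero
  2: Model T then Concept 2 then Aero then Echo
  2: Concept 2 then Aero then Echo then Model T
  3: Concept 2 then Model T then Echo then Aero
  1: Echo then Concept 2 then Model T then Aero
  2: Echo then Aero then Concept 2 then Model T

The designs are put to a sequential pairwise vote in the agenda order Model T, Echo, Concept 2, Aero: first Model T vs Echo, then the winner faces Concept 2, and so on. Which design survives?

Concept 2

Round 1: Model T vs Echo — 5–6, Echo advances.
Round 2: Echo vs Concept 2 — 4–7, Concept 2 advances.
Round 3: Concept 2 vs Aero — 9–2, Concept 2 advances.
The agenda winner is Concept 2.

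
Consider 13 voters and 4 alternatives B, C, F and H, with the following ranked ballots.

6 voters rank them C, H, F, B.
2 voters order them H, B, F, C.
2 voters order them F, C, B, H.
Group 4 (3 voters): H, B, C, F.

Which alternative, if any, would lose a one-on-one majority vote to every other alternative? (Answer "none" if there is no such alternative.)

B

Head-to-head results (13 voters):
B–C: C 8–5.
B vs F: 5 to 8, F.
B vs H: B preferred on 2 ballots; H wins 11–2.
C vs F: 6+3 = 9 for C, 4 for F — C by 9–4.
C vs H: C, 8–5.
F vs H: H wins 11–2.
B is beaten in every head-to-head and is the Condorcet loser.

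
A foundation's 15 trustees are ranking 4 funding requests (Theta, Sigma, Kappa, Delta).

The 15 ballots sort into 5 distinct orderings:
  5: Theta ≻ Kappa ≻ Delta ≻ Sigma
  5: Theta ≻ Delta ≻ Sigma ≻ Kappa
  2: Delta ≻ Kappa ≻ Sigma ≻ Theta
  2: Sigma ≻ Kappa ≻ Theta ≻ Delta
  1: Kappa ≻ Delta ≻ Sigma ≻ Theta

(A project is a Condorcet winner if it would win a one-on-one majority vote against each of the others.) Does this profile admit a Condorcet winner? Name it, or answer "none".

Theta

Pairwise majorities:
Theta vs Sigma: 10 to 5, Theta.
Theta vs Kappa: Theta preferred on 5+5 = 10 ballots; Theta wins 10–5.
Theta vs Delta: Theta preferred on 5+5+2 = 12 ballots; Theta wins 12–3.
Sigma vs Kappa: Sigma preferred on 5+2 = 7 ballots; Kappa wins 8–7.
Sigma vs Delta: 2 for Sigma, 13 for Delta — Delta by 13–2.
Kappa vs Delta: 5+2+1 = 8 for Kappa, 7 for Delta — Kappa by 8–7.
Theta beats each of Sigma, Kappa, Delta — Theta is the Condorcet winner.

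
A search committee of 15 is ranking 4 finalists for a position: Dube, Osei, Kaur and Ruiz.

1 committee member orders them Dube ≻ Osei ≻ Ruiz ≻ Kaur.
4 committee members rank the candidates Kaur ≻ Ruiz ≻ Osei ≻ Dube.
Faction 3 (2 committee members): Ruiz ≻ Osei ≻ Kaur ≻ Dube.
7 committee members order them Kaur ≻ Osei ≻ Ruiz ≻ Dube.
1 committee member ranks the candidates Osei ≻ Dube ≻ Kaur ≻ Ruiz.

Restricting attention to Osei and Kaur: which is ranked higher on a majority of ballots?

Kaur

Ballots ranking Osei above Kaur: 1 + 2 + 1 = 4.
Ballots ranking Kaur above Osei: 15 − 4 = 11.
Kaur wins the head-to-head 11–4.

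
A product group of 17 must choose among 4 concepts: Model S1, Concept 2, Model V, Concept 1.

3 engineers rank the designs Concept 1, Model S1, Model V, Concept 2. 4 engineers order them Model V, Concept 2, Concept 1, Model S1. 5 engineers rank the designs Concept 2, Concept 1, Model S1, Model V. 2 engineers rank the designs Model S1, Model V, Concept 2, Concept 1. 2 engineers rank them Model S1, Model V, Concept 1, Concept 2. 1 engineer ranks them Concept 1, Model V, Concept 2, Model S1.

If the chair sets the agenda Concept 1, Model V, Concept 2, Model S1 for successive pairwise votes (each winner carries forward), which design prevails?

Round 1: Concept 1 vs Model V — 9–8, Concept 1 advances.
Round 2: Concept 1 vs Concept 2 — 6–11, Concept 2 advances.
Round 3: Concept 2 vs Model S1 — 10–7, Concept 2 advances.
Concept 2 survives the agenda.

Concept 2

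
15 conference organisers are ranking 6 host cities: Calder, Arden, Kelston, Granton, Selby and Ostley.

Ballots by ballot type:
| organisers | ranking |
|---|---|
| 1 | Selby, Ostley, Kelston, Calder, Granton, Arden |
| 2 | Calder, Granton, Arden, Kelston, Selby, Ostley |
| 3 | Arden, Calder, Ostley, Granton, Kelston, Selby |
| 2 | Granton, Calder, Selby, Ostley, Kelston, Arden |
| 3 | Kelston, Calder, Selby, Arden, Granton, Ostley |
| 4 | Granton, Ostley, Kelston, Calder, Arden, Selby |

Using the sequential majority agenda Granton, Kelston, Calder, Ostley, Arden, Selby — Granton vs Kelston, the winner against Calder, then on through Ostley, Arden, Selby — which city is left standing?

Round 1: Granton vs Kelston — 11–4, Granton advances.
Round 2: Granton vs Calder — 6–9, Calder advances.
Round 3: Calder vs Ostley — 10–5, Calder advances.
Round 4: Calder vs Arden — 12–3, Calder advances.
Round 5: Calder vs Selby — 14–1, Calder advances.
Calder survives the agenda.

Calder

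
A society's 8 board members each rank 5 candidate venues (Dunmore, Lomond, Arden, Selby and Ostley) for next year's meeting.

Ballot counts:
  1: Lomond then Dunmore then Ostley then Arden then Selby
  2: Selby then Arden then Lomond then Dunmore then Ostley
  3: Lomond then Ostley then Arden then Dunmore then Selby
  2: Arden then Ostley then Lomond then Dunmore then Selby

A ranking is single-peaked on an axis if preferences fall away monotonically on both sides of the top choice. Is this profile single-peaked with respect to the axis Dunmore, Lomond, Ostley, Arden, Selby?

Axis positions: Dunmore=1, Lomond=2, Ostley=3, Arden=4, Selby=5.
Bloc 1 (peak Lomond at position 2): ranking walks positions 2-1-3-4-5, expanding outward from the peak — single-peaked.
Bloc 2: ranking walks positions 5-4-2-1-3; Lomond is ranked above Ostley even though Ostley lies between Lomond and the peak Selby on the axis — preferences dip and rise again. Not single-peaked.
Bloc 3 (peak Lomond at position 2): ranking walks positions 2-3-4-1-5, expanding outward from the peak — single-peaked.
Bloc 4 (peak Arden at position 4): ranking walks positions 4-3-2-1-5, expanding outward from the peak — single-peaked.
Bloc 2 violates single-peakedness, so the profile is not single-peaked on this axis.

no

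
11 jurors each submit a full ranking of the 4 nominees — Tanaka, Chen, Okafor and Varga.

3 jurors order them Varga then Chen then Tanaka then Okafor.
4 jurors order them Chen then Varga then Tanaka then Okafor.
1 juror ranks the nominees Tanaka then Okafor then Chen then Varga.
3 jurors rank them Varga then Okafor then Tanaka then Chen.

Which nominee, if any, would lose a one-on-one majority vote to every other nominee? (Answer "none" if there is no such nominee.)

Head-to-head results (11 jurors):
Tanaka vs Chen: Chen, 7–4.
Tanaka vs Okafor: Tanaka, 8–3.
Tanaka vs Varga: 1 for Tanaka, 10 for Varga — Varga by 10–1.
Chen vs Okafor: Chen wins 7–4.
Chen vs Varga: Varga wins 6–5.
Okafor vs Varga: Varga, 10–1.
Okafor is beaten in every head-to-head and is the Condorcet loser.

Okafor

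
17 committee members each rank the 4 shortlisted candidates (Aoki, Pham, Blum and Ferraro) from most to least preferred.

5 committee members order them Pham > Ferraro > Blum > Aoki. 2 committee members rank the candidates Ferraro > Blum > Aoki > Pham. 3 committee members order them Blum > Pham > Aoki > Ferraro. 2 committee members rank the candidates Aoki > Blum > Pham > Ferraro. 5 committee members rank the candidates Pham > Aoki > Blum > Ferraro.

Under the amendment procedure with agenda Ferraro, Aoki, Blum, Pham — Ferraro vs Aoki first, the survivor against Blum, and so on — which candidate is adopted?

Pham

Round 1: Ferraro vs Aoki — 7–10, Aoki advances.
Round 2: Aoki vs Blum — 7–10, Blum advances.
Round 3: Blum vs Pham — 7–10, Pham advances.
Pham survives the agenda.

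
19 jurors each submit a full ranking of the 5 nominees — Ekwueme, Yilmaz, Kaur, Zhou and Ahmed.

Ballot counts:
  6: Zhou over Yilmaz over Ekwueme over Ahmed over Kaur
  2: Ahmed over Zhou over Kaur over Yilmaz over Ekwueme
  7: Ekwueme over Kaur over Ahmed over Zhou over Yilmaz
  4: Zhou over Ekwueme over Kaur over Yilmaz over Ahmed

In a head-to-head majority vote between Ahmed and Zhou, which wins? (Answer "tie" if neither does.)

Zhou

Ballots ranking Ahmed above Zhou: 2 + 7 = 9.
Ballots ranking Zhou above Ahmed: 19 − 9 = 10.
Zhou wins the head-to-head 10–9.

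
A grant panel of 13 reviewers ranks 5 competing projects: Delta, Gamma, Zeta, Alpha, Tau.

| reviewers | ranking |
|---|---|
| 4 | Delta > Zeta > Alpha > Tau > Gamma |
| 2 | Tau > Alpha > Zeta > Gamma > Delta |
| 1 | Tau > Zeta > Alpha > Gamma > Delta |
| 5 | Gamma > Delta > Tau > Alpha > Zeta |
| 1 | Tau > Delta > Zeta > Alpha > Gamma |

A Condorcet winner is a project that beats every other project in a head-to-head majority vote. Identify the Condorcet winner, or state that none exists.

Pairwise majorities:
Delta vs Gamma: 4+1 = 5 for Delta, 8 for Gamma — Gamma by 8–5.
Delta vs Zeta: Delta is ranked higher on 4+5+1 = 10 ballots, Zeta on 3. Delta wins 10–3.
Delta vs Alpha: Delta is ranked higher on 4+5+1 = 10 ballots, Alpha on 3. Delta wins 10–3.
Delta vs Tau: Delta preferred on 4+5 = 9 ballots; Delta wins 9–4.
Gamma vs Zeta: 5 for Gamma, 8 for Zeta — Zeta by 8–5.
Gamma vs Alpha: Gamma preferred on 5 ballots; Alpha wins 8–5.
Gamma vs Tau: Gamma is ranked higher on 5 ballots, Tau on 8. Tau wins 8–5.
Zeta vs Alpha: 4+1+1 = 6 for Zeta, 7 for Alpha — Alpha by 7–6.
Zeta vs Tau: 4 for Zeta, 9 for Tau — Tau by 9–4.
Alpha vs Tau: 4 for Alpha, 9 for Tau — Tau by 9–4.
Every project loses at least once (Delta loses to Gamma; Gamma loses to Zeta; Zeta loses to Delta; Alpha loses to Delta; Tau loses to Delta). The majority relation contains the cycle Delta beats Zeta beats Gamma beats Delta, so there is no Condorcet winner.

none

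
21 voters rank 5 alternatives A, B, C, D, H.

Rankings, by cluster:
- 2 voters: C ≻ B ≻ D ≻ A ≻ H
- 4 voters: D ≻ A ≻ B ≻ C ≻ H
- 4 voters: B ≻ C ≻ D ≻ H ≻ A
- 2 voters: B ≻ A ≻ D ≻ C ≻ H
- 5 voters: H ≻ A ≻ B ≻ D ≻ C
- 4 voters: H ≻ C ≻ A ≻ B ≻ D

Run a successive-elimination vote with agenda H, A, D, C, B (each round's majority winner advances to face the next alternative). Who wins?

Round 1: H vs A — 13–8, H advances.
Round 2: H vs D — 9–12, D advances.
Round 3: D vs C — 11–10, D advances.
Round 4: D vs B — 4–17, B advances.
The agenda winner is B.

B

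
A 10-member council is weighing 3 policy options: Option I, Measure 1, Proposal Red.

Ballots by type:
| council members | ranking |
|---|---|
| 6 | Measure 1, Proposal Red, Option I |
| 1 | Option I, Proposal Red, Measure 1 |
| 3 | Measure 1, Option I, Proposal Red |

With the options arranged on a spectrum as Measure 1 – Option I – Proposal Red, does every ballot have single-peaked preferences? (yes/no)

no

Axis positions: Measure 1=1, Option I=2, Proposal Red=3.
Type 1: ranking walks positions 1-3-2; Proposal Red is ranked above Option I even though Option I lies between Proposal Red and the peak Measure 1 on the axis — preferences dip and rise again. Not single-peaked.
Type 2 (peak Option I at position 2): ranking walks positions 2-3-1, expanding outward from the peak — single-peaked.
Type 3 (peak Measure 1 at position 1): ranking walks positions 1-2-3, expanding outward from the peak — single-peaked.
Type 1 violates single-peakedness, so the profile is not single-peaked on this axis.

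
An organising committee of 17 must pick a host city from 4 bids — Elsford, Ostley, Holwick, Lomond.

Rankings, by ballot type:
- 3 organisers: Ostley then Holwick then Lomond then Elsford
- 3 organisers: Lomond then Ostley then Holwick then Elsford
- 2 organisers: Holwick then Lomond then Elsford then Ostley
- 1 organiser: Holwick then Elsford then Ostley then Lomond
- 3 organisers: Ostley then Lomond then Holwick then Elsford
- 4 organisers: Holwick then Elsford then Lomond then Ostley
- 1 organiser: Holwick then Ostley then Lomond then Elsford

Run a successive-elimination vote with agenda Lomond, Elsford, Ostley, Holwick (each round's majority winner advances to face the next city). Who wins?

Round 1: Lomond vs Elsford — 12–5, Lomond advances.
Round 2: Lomond vs Ostley — 9–8, Lomond advances.
Round 3: Lomond vs Holwick — 6–11, Holwick advances.
Holwick survives the agenda.

Holwick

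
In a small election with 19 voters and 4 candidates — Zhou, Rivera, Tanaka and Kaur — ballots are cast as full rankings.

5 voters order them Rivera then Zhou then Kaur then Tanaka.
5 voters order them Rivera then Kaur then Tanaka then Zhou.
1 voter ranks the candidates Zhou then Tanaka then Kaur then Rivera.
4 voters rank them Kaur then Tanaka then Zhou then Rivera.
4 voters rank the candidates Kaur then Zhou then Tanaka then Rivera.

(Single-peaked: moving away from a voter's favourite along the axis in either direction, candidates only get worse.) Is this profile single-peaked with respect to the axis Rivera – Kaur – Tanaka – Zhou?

Axis positions: Rivera=1, Kaur=2, Tanaka=3, Zhou=4.
Cluster 1: ranking walks positions 1-4-2-3; Zhou is ranked above Kaur even though Kaur lies between Zhou and the peak Rivera on the axis — preferences dip and rise again. Not single-peaked.
Cluster 2 (peak Rivera at position 1): ranking walks positions 1-2-3-4, expanding outward from the peak — single-peaked.
Cluster 3 (peak Zhou at position 4): ranking walks positions 4-3-2-1, expanding outward from the peak — single-peaked.
Cluster 4 (peak Kaur at position 2): ranking walks positions 2-3-4-1, expanding outward from the peak — single-peaked.
Cluster 5: ranking walks positions 2-4-3-1; Zhou is ranked above Tanaka even though Tanaka lies between Zhou and the peak Kaur on the axis — preferences dip and rise again. Not single-peaked.
Cluster 1 violates single-peakedness, so the profile is not single-peaked on this axis.

no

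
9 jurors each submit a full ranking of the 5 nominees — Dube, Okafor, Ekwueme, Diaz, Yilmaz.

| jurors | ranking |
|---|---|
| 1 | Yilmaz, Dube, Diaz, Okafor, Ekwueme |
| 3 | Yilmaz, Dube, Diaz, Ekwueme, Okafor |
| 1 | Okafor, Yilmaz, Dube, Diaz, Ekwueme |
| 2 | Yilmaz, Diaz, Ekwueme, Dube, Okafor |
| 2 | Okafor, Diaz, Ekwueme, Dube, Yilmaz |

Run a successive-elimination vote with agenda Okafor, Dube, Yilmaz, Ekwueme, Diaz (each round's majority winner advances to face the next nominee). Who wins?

Yilmaz

Round 1: Okafor vs Dube — 3–6, Dube advances.
Round 2: Dube vs Yilmaz — 2–7, Yilmaz advances.
Round 3: Yilmaz vs Ekwueme — 7–2, Yilmaz advances.
Round 4: Yilmaz vs Diaz — 7–2, Yilmaz advances.
The agenda winner is Yilmaz.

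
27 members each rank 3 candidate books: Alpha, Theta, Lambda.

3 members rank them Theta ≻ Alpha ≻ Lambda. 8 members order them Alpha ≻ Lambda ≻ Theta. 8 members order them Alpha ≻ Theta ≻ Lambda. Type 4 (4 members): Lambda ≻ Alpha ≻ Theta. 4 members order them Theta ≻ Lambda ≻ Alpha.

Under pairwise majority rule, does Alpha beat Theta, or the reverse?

Ballots ranking Alpha above Theta: 8 + 8 + 4 = 20.
Ballots ranking Theta above Alpha: 27 − 20 = 7.
Alpha wins the head-to-head 20–7.

Alpha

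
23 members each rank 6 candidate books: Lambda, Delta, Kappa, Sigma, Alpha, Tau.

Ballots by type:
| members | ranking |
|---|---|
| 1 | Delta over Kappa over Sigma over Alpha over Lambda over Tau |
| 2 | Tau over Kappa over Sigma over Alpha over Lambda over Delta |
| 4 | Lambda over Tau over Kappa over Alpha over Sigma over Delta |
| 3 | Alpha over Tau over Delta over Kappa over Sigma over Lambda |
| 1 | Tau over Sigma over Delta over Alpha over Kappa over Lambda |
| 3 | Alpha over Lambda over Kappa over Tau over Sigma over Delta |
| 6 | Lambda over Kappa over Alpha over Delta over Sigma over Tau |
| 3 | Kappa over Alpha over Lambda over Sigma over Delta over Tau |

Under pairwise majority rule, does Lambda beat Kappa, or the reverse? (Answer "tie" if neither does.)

Lambda

Ballots ranking Lambda above Kappa: 4 + 3 + 6 = 13.
Ballots ranking Kappa above Lambda: 23 − 13 = 10.
Lambda wins the head-to-head 13–10.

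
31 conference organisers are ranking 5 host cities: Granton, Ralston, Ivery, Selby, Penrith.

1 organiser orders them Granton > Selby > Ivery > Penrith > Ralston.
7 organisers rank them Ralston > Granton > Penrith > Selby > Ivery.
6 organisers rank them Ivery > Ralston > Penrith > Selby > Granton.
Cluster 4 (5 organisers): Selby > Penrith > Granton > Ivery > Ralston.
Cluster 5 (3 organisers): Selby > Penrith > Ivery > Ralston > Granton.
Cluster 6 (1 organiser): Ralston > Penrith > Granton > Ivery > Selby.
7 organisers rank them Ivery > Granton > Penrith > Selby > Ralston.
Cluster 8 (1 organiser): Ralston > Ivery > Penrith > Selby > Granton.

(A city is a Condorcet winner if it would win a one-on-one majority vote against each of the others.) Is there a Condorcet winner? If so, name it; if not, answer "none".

Check each pair by majority over 31 ballots:
Granton vs Ralston: 13 to 18, Ralston.
Granton vs Ivery: 1+7+5+1 = 14 for Granton, 17 for Ivery — Ivery by 17–14.
Granton–Selby: Granton 16–15.
Granton vs Penrith: Penrith wins 16–15.
Ralston vs Ivery: Ivery, 22–9.
Ralston vs Selby: 7+6+1+1 = 15 for Ralston, 16 for Selby — Selby by 16–15.
Ralston–Penrith: Penrith 16–15.
Ivery vs Selby: Selby wins 16–15.
Ivery–Penrith: Penrith 16–15.
Selby vs Penrith: Penrith, 22–9.
Only Penrith has no losses; Penrith is the Condorcet winner.

Penrith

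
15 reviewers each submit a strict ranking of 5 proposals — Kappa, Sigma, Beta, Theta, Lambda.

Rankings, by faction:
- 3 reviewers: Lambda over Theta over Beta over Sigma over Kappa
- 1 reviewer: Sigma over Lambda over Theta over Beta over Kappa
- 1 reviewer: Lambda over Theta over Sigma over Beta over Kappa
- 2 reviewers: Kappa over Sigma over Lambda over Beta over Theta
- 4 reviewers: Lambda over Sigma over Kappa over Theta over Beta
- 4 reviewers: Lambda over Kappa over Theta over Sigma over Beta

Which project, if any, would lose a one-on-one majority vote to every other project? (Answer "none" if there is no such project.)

Beta

Pairwise majorities:
Kappa vs Sigma: Sigma, 9–6.
Kappa vs Beta: 2+4+4 = 10 for Kappa, 5 for Beta — Kappa by 10–5.
Kappa vs Theta: Kappa wins 10–5.
Kappa–Lambda: Lambda 13–2.
Sigma vs Beta: Sigma preferred on 1+1+2+4+4 = 12 ballots; Sigma wins 12–3.
Sigma vs Theta: Sigma preferred on 1+2+4 = 7 ballots; Theta wins 8–7.
Sigma vs Lambda: Lambda wins 12–3.
Beta vs Theta: Theta, 13–2.
Beta vs Lambda: Lambda, 15–0.
Theta vs Lambda: Lambda, 15–0.
Only Beta has no wins; Beta is the Condorcet loser.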